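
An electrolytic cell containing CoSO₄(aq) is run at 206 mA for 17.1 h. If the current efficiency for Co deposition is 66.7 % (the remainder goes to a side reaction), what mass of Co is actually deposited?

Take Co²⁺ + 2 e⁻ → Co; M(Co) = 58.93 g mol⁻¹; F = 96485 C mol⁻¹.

2.58 g

Q = I·t = 0.2060 × 61560 = 12680 C.
n(e⁻) = 12680/96485 = 0.1314 mol; theoretically n(Co) = 0.1314/2 = 0.06572 mol, m_theo = 3.873 g.
At 66.7 % efficiency, m_actual = 0.667 × 3.873 = 2.58 g.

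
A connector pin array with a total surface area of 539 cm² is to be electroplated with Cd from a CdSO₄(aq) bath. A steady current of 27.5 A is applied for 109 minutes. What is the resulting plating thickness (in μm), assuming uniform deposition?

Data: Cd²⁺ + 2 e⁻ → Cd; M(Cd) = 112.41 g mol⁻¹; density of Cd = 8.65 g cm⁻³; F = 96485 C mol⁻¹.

225 μm

Q = I·t = 27.50 × 6540.0 = 179800 C; n(e⁻) = 1.864 mol.
n(Cd) = n(e⁻)/2 = 0.9320 mol, so m = 0.9320 × 112.41 = 104.8 g.
Volume = m/ρ = 104.8 / 8.65 = 12.11 cm³.
Thickness = V/A = 12.11 / 539 = 0.0225 cm = 225 μm.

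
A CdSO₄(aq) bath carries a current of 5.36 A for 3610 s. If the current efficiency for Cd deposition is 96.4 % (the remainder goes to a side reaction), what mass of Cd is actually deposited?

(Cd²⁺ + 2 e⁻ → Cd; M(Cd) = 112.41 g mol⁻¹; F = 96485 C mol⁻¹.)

10.9 g

Q = I·t = 5.360 × 3610.0 = 19350 C.
n(e⁻) = 19350/96485 = 0.2005 mol; theoretically n(Cd) = 0.2005/2 = 0.1003 mol, m_theo = 11.27 g.
At 96.4 % efficiency, m_actual = 0.964 × 11.27 = 10.9 g.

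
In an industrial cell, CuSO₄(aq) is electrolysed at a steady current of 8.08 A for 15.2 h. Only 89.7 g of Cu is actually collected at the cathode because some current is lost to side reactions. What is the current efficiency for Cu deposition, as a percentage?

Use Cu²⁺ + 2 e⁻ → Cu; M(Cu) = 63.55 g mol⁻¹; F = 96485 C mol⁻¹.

Q = I·t = 8.080 × 54720 = 442100 C; n(e⁻) = 442100/96485 = 4.582 mol.
Theoretical n(Cu) = n(e⁻)/2 = 2.291 mol, i.e. m_theo = 2.291 × 63.55 = 145.6 g.
Efficiency = m_actual / m_theo = 89.7 / 145.6 = 61.6 %.

61.6 %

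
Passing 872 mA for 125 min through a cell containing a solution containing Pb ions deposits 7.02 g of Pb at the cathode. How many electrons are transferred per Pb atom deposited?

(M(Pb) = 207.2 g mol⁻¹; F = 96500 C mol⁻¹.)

Q = I·t = 0.8720 A × 7500.0 s = 6540 C, so n(e⁻) = 6540/96500 = 0.06777 mol.
n(Pb) deposited = 7.02 / 207.2 = 0.03388 mol.
Electrons per atom = n(e⁻)/n(Pb) = 0.06777 / 0.03388 = 2.00 ≈ 2, so the ion is Pb²⁺.

2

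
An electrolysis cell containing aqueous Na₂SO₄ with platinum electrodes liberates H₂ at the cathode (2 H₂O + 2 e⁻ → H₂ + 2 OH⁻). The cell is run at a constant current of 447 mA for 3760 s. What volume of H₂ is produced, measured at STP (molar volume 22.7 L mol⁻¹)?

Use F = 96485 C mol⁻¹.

Q = I·t = 0.4470 A × 3760.0 s = 1681 C.
n(e⁻) = Q/F = 1681 / 96485 = 0.01742 mol.
2 electrons are transferred per H₂ molecule, so n(H₂) = 0.01742 / 2 = 0.008710 mol.
V = n × V_m = 0.008710 × 22.7 = 0.198 L.

0.198 L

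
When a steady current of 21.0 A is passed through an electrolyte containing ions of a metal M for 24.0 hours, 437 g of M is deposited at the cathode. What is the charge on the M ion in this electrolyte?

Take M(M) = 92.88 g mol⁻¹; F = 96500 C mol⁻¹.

+4

Q = I·t = 21.00 A × 86400 s = 1814000 C, so n(e⁻) = 1814000/96500 = 18.80 mol.
n(M) deposited = 437 / 92.88 = 4.705 mol.
Electrons per atom = n(e⁻)/n(M) = 18.80 / 4.705 = 4.00 ≈ 4, so the ion is M⁴⁺.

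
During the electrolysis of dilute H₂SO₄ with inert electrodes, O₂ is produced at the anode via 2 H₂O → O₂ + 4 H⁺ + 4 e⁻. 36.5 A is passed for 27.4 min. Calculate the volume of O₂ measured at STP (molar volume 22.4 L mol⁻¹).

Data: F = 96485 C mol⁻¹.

3.48 L

Q = I·t = 36.50 A × 1644.0 s = 60010 C.
n(e⁻) = Q/F = 60010 / 96485 = 0.6219 mol.
4 electrons are transferred per O₂ molecule, so n(O₂) = 0.6219 / 4 = 0.1555 mol.
V = n × V_m = 0.1555 × 22.4 = 3.48 L.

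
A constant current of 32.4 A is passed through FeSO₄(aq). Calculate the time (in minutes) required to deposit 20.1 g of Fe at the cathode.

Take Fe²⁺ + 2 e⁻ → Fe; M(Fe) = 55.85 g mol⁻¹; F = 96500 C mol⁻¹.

35.7 min

n(Fe) = m/M = 20.1 / 55.85 = 0.3599 mol.
Each Fe atom requires 2 electrons, so n(e⁻) = 2 × 0.3599 = 0.7198 mol.
Q = n(e⁻)·F = 0.7198 × 96500 = 69460 C.
t = Q/I = 69460 / 32.40 A = 2144 s = 35.7 min.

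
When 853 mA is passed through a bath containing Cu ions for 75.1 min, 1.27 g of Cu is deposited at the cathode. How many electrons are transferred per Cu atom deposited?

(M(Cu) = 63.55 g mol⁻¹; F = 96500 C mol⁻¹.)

2

Q = I·t = 0.8530 A × 4506.0 s = 3844 C, so n(e⁻) = 3844/96500 = 0.03983 mol.
n(Cu) deposited = 1.27 / 63.55 = 0.01998 mol.
Electrons per atom = n(e⁻)/n(Cu) = 0.03983 / 0.01998 = 1.99 ≈ 2, so the ion is Cu²⁺.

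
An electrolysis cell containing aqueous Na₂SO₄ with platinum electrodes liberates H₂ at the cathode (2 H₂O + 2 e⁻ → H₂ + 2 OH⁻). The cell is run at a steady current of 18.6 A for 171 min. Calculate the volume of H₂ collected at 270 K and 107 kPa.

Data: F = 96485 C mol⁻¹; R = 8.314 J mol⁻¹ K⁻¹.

20.7 L

Q = I·t = 18.60 A × 10260 s = 190800 C.
n(e⁻) = Q/F = 190800 / 96485 = 1.978 mol.
2 electrons are transferred per H₂ molecule, so n(H₂) = 1.978 / 2 = 0.9889 mol.
V = nRT/P = (0.9889 × 8.314 × 270) / (107 × 10³ Pa) = 0.0207 m³ = 20.7 L.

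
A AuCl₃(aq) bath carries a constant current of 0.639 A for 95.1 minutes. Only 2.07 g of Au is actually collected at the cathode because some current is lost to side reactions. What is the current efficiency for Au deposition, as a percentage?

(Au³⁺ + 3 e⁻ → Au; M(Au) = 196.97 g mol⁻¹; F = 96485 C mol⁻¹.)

Q = I·t = 0.6390 × 5706.0 = 3646 C; n(e⁻) = 3646/96485 = 0.03779 mol.
Theoretical n(Au) = n(e⁻)/3 = 0.01260 mol, i.e. m_theo = 0.01260 × 196.97 = 2.481 g.
Efficiency = m_actual / m_theo = 2.07 / 2.481 = 83.4 %.

83.4 %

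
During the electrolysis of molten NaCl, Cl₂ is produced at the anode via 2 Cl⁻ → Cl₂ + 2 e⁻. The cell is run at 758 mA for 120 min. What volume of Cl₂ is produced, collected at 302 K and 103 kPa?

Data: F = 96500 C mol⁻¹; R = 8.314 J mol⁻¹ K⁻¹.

0.689 L

Q = I·t = 0.7580 A × 7200.0 s = 5458 C.
n(e⁻) = Q/F = 5458 / 96500 = 0.05656 mol.
2 electrons are transferred per Cl₂ molecule, so n(Cl₂) = 0.05656 / 2 = 0.02828 mol.
V = nRT/P = (0.02828 × 8.314 × 302) / (103 × 10³ Pa) = 6.89 × 10⁻⁴ m³ = 0.689 L.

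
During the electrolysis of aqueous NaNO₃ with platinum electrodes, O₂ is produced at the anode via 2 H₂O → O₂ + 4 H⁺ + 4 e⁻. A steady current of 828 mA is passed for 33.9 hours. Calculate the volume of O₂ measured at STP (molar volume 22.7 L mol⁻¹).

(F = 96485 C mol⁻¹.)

5.94 L

Q = I·t = 0.8280 A × 122040 s = 101000 C.
n(e⁻) = Q/F = 101000 / 96485 = 1.047 mol.
4 electrons are transferred per O₂ molecule, so n(O₂) = 1.047 / 4 = 0.2618 mol.
V = n × V_m = 0.2618 × 22.7 = 5.94 L.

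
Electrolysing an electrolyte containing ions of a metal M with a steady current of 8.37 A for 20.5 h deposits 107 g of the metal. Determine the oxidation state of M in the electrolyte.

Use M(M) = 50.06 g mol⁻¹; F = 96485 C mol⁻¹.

+3

Q = I·t = 8.370 A × 73800 s = 617700 C, so n(e⁻) = 617700/96485 = 6.402 mol.
n(M) deposited = 107 / 50.06 = 2.137 mol.
Electrons per atom = n(e⁻)/n(M) = 6.402 / 2.137 = 3.00 ≈ 3, so the ion is M³⁺.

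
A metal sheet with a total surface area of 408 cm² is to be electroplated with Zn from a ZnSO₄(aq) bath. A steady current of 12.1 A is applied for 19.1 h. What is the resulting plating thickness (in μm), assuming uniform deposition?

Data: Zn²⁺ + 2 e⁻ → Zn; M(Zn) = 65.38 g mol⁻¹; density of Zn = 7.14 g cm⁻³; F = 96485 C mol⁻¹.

Q = I·t = 12.10 × 68760 = 832000 C; n(e⁻) = 8.623 mol.
n(Zn) = n(e⁻)/2 = 4.312 mol, so m = 4.312 × 65.38 = 281.9 g.
Volume = m/ρ = 281.9 / 7.14 = 39.48 cm³.
Thickness = V/A = 39.48 / 408 = 0.0968 cm = 968 μm.

968 μm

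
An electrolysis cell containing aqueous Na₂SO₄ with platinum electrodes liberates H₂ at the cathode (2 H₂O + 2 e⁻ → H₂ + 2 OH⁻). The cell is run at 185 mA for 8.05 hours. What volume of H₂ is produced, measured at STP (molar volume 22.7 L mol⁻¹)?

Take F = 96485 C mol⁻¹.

0.631 L

Q = I·t = 0.1850 A × 28980 s = 5361 C.
n(e⁻) = Q/F = 5361 / 96485 = 0.05557 mol.
2 electrons are transferred per H₂ molecule, so n(H₂) = 0.05557 / 2 = 0.02778 mol.
V = n × V_m = 0.02778 × 22.7 = 0.631 L.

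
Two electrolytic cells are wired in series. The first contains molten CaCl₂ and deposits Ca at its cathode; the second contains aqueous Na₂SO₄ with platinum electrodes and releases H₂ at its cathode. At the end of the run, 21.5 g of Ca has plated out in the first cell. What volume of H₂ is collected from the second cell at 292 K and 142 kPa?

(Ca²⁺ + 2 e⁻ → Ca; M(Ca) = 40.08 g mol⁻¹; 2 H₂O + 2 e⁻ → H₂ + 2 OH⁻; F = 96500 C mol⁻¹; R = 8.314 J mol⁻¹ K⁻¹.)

9.17 L

n(Ca) = 21.5 / 40.08 = 0.5364 mol, so n(e⁻) = 2 × 0.5364 = 1.073 mol.
The cells are in series, so the same 1.073 mol of electrons passes through the second cell.
2 H₂O + 2 e⁻ → H₂ + 2 OH⁻ — 2 mol e⁻ per mol H₂, so n(H₂) = 1.073/2 = 0.5364 mol.
V = nRT/P = (0.5364 × 8.314 × 292) / (142 × 10³) = 0.00917 m³ = 9.17 L.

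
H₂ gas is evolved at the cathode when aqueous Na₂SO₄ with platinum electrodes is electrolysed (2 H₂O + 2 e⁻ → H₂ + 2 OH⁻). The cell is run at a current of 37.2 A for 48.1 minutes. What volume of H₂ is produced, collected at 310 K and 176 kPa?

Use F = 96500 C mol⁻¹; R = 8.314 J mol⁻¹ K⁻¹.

Q = I·t = 37.20 A × 2886.0 s = 107400 C.
n(e⁻) = Q/F = 107400 / 96500 = 1.113 mol.
2 electrons are transferred per H₂ molecule, so n(H₂) = 1.113 / 2 = 0.5563 mol.
V = nRT/P = (0.5563 × 8.314 × 310) / (176 × 10³ Pa) = 0.00815 m³ = 8.15 L.

8.15 L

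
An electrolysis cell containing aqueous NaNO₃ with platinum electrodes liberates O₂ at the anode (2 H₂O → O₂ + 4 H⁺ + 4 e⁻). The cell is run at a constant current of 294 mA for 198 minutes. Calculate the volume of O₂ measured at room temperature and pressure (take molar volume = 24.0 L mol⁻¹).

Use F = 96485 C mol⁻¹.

Q = I·t = 0.2940 A × 11880 s = 3493 C.
n(e⁻) = Q/F = 3493 / 96485 = 0.03620 mol.
4 electrons are transferred per O₂ molecule, so n(O₂) = 0.03620 / 4 = 0.009050 mol.
V = n × V_m = 0.009050 × 24.0 = 0.217 L.

0.217 L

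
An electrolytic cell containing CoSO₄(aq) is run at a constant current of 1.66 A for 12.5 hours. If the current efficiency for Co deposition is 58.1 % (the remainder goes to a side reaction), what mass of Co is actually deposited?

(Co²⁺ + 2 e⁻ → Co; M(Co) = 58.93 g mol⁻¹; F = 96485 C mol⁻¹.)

Q = I·t = 1.660 × 45000 = 74700 C.
n(e⁻) = 74700/96485 = 0.7742 mol; theoretically n(Co) = 0.7742/2 = 0.3871 mol, m_theo = 22.81 g.
At 58.1 % efficiency, m_actual = 0.581 × 22.81 = 13.3 g.

13.3 g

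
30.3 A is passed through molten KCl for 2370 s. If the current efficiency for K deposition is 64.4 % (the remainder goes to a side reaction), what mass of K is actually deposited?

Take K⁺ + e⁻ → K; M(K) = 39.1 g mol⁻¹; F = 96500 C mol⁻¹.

Q = I·t = 30.30 × 2370.0 = 71810 C.
n(e⁻) = 71810/96500 = 0.7442 mol; theoretically n(K) = 0.7442/1 = 0.7442 mol, m_theo = 29.10 g.
At 64.4 % efficiency, m_actual = 0.644 × 29.10 = 18.7 g.

18.7 g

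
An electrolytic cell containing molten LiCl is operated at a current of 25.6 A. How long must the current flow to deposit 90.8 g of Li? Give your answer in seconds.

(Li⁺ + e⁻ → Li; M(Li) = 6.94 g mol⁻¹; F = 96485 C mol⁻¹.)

49300 s

n(Li) = m/M = 90.8 / 6.94 = 13.08 mol.
Each Li atom requires 1 electron, so n(e⁻) = 1 × 13.08 = 13.08 mol.
Q = n(e⁻)·F = 13.08 × 96485 = 1262000 C.
t = Q/I = 1262000 / 25.60 A = 49310 s.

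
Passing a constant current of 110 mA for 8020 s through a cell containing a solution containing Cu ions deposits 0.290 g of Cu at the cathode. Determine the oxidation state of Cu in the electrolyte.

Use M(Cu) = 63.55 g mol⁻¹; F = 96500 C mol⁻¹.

+2

Q = I·t = 0.1100 A × 8020.0 s = 882.2 C, so n(e⁻) = 882.2/96500 = 0.009142 mol.
n(Cu) deposited = 0.290 / 63.55 = 0.004563 mol.
Electrons per atom = n(e⁻)/n(Cu) = 0.009142 / 0.004563 = 2.00 ≈ 2, so the ion is Cu²⁺.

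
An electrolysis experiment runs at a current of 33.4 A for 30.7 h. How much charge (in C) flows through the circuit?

3.69 × 10⁶ C

Q = I·t = 33.40 A × 110520 s = 3.69 × 10⁶ C.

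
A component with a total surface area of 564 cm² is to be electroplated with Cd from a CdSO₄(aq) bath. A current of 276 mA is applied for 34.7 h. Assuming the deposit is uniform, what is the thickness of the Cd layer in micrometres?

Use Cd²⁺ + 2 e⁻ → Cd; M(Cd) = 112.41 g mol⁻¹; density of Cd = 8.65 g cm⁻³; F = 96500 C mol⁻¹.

Q = I·t = 0.2760 × 124920 = 34480 C; n(e⁻) = 0.3573 mol.
n(Cd) = n(e⁻)/2 = 0.1786 mol, so m = 0.1786 × 112.41 = 20.08 g.
Volume = m/ρ = 20.08 / 8.65 = 2.322 cm³.
Thickness = V/A = 2.322 / 564 = 0.00412 cm = 41.2 μm.

41.2 μm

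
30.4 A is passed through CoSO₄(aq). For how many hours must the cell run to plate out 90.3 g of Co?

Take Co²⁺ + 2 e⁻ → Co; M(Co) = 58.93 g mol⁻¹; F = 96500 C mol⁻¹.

2.70 h

n(Co) = m/M = 90.3 / 58.93 = 1.532 mol.
Each Co atom requires 2 electrons, so n(e⁻) = 2 × 1.532 = 3.065 mol.
Q = n(e⁻)·F = 3.065 × 96500 = 295700 C.
t = Q/I = 295700 / 30.40 A = 9728 s = 2.70 h.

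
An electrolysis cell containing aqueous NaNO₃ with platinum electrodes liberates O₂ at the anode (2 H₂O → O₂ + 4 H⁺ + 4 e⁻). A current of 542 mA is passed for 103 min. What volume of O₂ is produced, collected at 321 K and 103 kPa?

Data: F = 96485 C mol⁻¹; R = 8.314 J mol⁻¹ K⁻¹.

Q = I·t = 0.5420 A × 6180.0 s = 3350 C.
n(e⁻) = Q/F = 3350 / 96485 = 0.03472 mol.
4 electrons are transferred per O₂ molecule, so n(O₂) = 0.03472 / 4 = 0.008679 mol.
V = nRT/P = (0.008679 × 8.314 × 321) / (103 × 10³ Pa) = 2.25 × 10⁻⁴ m³ = 0.225 L.

0.225 L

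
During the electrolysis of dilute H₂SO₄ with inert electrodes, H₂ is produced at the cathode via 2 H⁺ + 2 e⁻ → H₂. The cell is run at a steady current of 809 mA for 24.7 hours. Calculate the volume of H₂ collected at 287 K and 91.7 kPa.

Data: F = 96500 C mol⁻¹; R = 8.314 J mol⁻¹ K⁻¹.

9.70 L

Q = I·t = 0.8090 A × 88920 s = 71940 C.
n(e⁻) = Q/F = 71940 / 96500 = 0.7455 mol.
2 electrons are transferred per H₂ molecule, so n(H₂) = 0.7455 / 2 = 0.3727 mol.
V = nRT/P = (0.3727 × 8.314 × 287) / (91.7 × 10³ Pa) = 0.00970 m³ = 9.70 L.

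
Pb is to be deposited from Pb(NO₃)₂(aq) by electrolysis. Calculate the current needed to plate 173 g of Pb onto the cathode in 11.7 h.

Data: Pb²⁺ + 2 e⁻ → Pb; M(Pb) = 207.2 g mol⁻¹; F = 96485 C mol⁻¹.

3.83 A

n(Pb) = 173 / 207.2 = 0.8349 mol.
n(e⁻) = 2 × 0.8349 = 1.670 mol.
Q = n(e⁻)·F = 1.670 × 96485 = 161100 C.
I = Q/t = 161100 / 42120 s = 3.83 A.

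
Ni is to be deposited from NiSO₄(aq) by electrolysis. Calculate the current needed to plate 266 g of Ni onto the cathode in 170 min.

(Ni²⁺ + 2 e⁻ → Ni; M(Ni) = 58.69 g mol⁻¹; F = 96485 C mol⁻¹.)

n(Ni) = 266 / 58.69 = 4.532 mol.
n(e⁻) = 2 × 4.532 = 9.065 mol.
Q = n(e⁻)·F = 9.065 × 96485 = 874600 C.
I = Q/t = 874600 / 10200 s = 85.7 A.

85.7 A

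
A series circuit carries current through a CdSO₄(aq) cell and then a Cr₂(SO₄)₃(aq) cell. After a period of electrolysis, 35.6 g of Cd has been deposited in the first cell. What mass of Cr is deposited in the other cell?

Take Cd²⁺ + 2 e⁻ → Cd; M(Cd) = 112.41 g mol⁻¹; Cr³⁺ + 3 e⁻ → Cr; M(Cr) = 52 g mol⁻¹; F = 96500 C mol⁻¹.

n(Cd) = 35.6 / 112.41 = 0.3167 mol.
Since Cd²⁺ + 2 e⁻ → Cd, n(e⁻) passed = 2 × 0.3167 = 0.6334 mol.
Cells in series carry the same charge, so the same 0.6334 mol of electrons passes through cell 2.
Cr³⁺ + 3 e⁻ → Cr, so n(Cr) = 0.6334 / 3 = 0.2111 mol.
m(Cr) = 0.2111 × 52 = 11.0 g.

11.0 g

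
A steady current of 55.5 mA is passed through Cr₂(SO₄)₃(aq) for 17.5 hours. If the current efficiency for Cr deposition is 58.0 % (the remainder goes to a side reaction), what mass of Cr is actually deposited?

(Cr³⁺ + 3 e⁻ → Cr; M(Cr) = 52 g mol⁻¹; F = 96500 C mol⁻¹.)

0.364 g

Q = I·t = 0.05550 × 63000 = 3496 C.
n(e⁻) = 3496/96500 = 0.03623 mol; theoretically n(Cr) = 0.03623/3 = 0.01208 mol, m_theo = 0.6280 g.
At 58.0 % efficiency, m_actual = 0.580 × 0.6280 = 0.364 g.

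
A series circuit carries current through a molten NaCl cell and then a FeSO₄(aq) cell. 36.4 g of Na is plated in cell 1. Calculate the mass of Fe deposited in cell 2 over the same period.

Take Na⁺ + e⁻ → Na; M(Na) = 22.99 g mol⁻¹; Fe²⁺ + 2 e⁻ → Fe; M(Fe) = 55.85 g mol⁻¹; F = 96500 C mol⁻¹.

44.2 g

n(Na) = 36.4 / 22.99 = 1.583 mol.
Since Na⁺ + e⁻ → Na, n(e⁻) passed = 1 × 1.583 = 1.583 mol.
Cells in series carry the same charge, so the same 1.583 mol of electrons passes through cell 2.
Fe²⁺ + 2 e⁻ → Fe, so n(Fe) = 1.583 / 2 = 0.7916 mol.
m(Fe) = 0.7916 × 55.85 = 44.2 g.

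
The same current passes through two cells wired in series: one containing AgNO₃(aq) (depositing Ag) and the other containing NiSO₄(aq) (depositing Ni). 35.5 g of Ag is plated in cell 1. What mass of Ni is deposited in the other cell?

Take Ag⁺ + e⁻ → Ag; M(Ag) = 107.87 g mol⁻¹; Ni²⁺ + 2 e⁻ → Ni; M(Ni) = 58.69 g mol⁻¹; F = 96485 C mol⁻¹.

n(Ag) = 35.5 / 107.87 = 0.3291 mol.
Since Ag⁺ + e⁻ → Ag, n(e⁻) passed = 1 × 0.3291 = 0.3291 mol.
Cells in series carry the same charge, so the same 0.3291 mol of electrons passes through cell 2.
Ni²⁺ + 2 e⁻ → Ni, so n(Ni) = 0.3291 / 2 = 0.1645 mol.
m(Ni) = 0.1645 × 58.69 = 9.66 g.

9.66 g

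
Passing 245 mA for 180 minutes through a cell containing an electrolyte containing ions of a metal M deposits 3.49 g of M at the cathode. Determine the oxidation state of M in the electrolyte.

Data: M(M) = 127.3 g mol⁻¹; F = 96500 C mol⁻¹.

Q = I·t = 0.2450 A × 10800 s = 2646 C, so n(e⁻) = 2646/96500 = 0.02742 mol.
n(M) deposited = 3.49 / 127.3 = 0.02742 mol.
Electrons per atom = n(e⁻)/n(M) = 0.02742 / 0.02742 = 1.00 ≈ 1, so the ion is M⁺.

+1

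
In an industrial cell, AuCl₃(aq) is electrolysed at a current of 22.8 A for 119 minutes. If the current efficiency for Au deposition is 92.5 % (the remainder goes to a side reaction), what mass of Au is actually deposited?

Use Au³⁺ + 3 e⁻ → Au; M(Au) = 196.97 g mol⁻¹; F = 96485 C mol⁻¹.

102 g

Q = I·t = 22.80 × 7140.0 = 162800 C.
n(e⁻) = 162800/96485 = 1.687 mol; theoretically n(Au) = 1.687/3 = 0.5624 mol, m_theo = 110.8 g.
At 92.5 % efficiency, m_actual = 0.925 × 110.8 = 102 g.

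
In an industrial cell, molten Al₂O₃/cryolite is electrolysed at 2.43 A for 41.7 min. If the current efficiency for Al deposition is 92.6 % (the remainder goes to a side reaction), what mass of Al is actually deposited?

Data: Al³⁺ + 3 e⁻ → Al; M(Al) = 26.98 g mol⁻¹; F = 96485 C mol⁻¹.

0.525 g

Q = I·t = 2.430 × 2502.0 = 6080 C.
n(e⁻) = 6080/96485 = 0.06301 mol; theoretically n(Al) = 0.06301/3 = 0.02100 mol, m_theo = 0.5667 g.
At 92.6 % efficiency, m_actual = 0.926 × 0.5667 = 0.525 g.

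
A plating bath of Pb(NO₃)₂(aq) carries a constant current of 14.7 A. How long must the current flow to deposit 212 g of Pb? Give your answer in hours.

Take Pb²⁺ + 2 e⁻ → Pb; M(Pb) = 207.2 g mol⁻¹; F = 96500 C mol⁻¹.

n(Pb) = m/M = 212 / 207.2 = 1.023 mol.
Each Pb atom requires 2 electrons, so n(e⁻) = 2 × 1.023 = 2.046 mol.
Q = n(e⁻)·F = 2.046 × 96500 = 197500 C.
t = Q/I = 197500 / 14.70 A = 13430 s = 3.73 h.

3.73 h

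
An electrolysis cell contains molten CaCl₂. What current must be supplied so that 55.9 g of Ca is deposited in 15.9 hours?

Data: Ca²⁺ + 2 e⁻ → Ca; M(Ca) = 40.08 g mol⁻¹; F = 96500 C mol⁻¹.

4.70 A

n(Ca) = 55.9 / 40.08 = 1.395 mol.
n(e⁻) = 2 × 1.395 = 2.789 mol.
Q = n(e⁻)·F = 2.789 × 96500 = 269200 C.
I = Q/t = 269200 / 57240 s = 4.70 A.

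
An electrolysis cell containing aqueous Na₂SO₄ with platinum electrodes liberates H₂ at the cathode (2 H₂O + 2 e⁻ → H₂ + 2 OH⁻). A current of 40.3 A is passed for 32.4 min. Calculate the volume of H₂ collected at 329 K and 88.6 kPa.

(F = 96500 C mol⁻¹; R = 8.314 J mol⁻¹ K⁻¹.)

Q = I·t = 40.30 A × 1944.0 s = 78340 C.
n(e⁻) = Q/F = 78340 / 96500 = 0.8118 mol.
2 electrons are transferred per H₂ molecule, so n(H₂) = 0.8118 / 2 = 0.4059 mol.
V = nRT/P = (0.4059 × 8.314 × 329) / (88.6 × 10³ Pa) = 0.0125 m³ = 12.5 L.

12.5 L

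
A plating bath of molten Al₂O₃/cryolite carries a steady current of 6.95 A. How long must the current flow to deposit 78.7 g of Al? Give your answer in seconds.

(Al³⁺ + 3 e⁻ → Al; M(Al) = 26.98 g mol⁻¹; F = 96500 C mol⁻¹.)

1.22 × 10⁵ s

n(Al) = m/M = 78.7 / 26.98 = 2.917 mol.
Each Al atom requires 3 electrons, so n(e⁻) = 3 × 2.917 = 8.751 mol.
Q = n(e⁻)·F = 8.751 × 96500 = 844500 C.
t = Q/I = 844500 / 6.950 A = 121500 s.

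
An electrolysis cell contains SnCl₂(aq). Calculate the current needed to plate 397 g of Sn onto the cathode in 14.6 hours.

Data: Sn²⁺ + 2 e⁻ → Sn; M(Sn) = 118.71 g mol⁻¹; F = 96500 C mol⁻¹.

n(Sn) = 397 / 118.71 = 3.344 mol.
n(e⁻) = 2 × 3.344 = 6.689 mol.
Q = n(e⁻)·F = 6.689 × 96500 = 645400 C.
I = Q/t = 645400 / 52560 s = 12.3 A.

12.3 A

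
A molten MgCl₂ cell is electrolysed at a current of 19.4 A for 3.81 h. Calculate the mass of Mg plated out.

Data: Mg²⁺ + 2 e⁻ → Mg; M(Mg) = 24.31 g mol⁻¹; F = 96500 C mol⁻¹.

33.5 g

Q = I·t = 19.40 A × 13716 s = 266100 C.
n(e⁻) = Q/F = 266100 / 96500 = 2.757 mol.
Mg²⁺ + 2 e⁻ → Mg, so n(Mg) = n(e⁻)/2 = 1.379 mol.
m = n·M = 1.379 × 24.31 = 33.5 g.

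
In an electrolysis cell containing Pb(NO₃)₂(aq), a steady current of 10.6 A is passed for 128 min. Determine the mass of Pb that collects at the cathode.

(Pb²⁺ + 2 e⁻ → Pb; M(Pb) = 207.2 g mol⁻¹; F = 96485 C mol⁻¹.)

87.4 g

Q = I·t = 10.60 A × 7680.0 s = 81410 C.
n(e⁻) = Q/F = 81410 / 96485 = 0.8437 mol.
Pb²⁺ + 2 e⁻ → Pb, so n(Pb) = n(e⁻)/2 = 0.4219 mol.
m = n·M = 0.4219 × 207.2 = 87.4 g.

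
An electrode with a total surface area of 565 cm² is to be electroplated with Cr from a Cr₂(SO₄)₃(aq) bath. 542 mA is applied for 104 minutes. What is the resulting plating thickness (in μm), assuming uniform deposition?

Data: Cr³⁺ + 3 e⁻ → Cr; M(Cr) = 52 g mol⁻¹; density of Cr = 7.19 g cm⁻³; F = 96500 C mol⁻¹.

Q = I·t = 0.5420 × 6240.0 = 3382 C; n(e⁻) = 0.03505 mol.
n(Cr) = n(e⁻)/3 = 0.01168 mol, so m = 0.01168 × 52 = 0.6075 g.
Volume = m/ρ = 0.6075 / 7.19 = 0.08449 cm³.
Thickness = V/A = 0.08449 / 565 = 1.50 × 10⁻⁴ cm = 1.50 μm.

1.50 μm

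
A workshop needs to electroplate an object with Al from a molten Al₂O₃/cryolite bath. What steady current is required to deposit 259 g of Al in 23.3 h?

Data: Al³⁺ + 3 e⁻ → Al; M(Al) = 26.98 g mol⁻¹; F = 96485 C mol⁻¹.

33.1 A

n(Al) = 259 / 26.98 = 9.600 mol.
n(e⁻) = 3 × 9.600 = 28.80 mol.
Q = n(e⁻)·F = 28.80 × 96485 = 2779000 C.
I = Q/t = 2779000 / 83880 s = 33.1 A.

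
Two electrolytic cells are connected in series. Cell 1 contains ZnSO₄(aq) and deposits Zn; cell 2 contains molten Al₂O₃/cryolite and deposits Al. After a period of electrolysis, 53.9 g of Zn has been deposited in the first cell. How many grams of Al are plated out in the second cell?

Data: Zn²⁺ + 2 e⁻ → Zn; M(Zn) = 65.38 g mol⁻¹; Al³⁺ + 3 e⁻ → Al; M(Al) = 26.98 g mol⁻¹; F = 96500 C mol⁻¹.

n(Zn) = 53.9 / 65.38 = 0.8244 mol.
Since Zn²⁺ + 2 e⁻ → Zn, n(e⁻) passed = 2 × 0.8244 = 1.649 mol.
Cells in series carry the same charge, so the same 1.649 mol of electrons passes through cell 2.
Al³⁺ + 3 e⁻ → Al, so n(Al) = 1.649 / 3 = 0.5496 mol.
m(Al) = 0.5496 × 26.98 = 14.8 g.

14.8 g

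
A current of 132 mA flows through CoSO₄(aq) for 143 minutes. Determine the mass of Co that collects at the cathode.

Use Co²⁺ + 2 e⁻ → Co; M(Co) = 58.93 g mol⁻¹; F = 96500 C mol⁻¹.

Q = I·t = 0.1320 A × 8580.0 s = 1133 C.
n(e⁻) = Q/F = 1133 / 96500 = 0.01174 mol.
Co²⁺ + 2 e⁻ → Co, so n(Co) = n(e⁻)/2 = 0.005868 mol.
m = n·M = 0.005868 × 58.93 = 0.346 g.

0.346 g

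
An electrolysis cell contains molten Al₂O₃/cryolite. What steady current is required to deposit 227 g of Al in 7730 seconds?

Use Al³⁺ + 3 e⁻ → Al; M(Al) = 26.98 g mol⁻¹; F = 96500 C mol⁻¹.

n(Al) = 227 / 26.98 = 8.414 mol.
n(e⁻) = 3 × 8.414 = 25.24 mol.
Q = n(e⁻)·F = 25.24 × 96500 = 2436000 C.
I = Q/t = 2436000 / 7730.0 s = 315 A.

315 A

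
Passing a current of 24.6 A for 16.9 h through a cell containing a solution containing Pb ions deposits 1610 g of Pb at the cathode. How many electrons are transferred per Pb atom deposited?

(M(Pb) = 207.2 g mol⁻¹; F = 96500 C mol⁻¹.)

Q = I·t = 24.60 A × 60840 s = 1497000 C, so n(e⁻) = 1497000/96500 = 15.51 mol.
n(Pb) deposited = 1610 / 207.2 = 7.770 mol.
Electrons per atom = n(e⁻)/n(Pb) = 15.51 / 7.770 = 2.00 ≈ 2, so the ion is Pb²⁺.

2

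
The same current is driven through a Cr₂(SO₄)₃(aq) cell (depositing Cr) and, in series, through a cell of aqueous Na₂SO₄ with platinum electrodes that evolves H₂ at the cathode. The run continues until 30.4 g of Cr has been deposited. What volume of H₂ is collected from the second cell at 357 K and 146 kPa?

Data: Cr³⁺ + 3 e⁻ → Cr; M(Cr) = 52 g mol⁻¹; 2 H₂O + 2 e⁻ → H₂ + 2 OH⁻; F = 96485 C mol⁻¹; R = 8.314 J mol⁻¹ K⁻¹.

17.8 L

n(Cr) = 30.4 / 52 = 0.5846 mol, so n(e⁻) = 3 × 0.5846 = 1.754 mol.
The cells are in series, so the same 1.754 mol of electrons passes through the second cell.
2 H₂O + 2 e⁻ → H₂ + 2 OH⁻ — 2 mol e⁻ per mol H₂, so n(H₂) = 1.754/2 = 0.8769 mol.
V = nRT/P = (0.8769 × 8.314 × 357) / (146 × 10³) = 0.0178 m³ = 17.8 L.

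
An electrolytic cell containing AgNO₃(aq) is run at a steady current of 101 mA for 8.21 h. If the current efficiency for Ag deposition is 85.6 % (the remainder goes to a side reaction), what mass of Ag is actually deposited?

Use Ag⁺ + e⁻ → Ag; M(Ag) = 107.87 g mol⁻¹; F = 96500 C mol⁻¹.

Q = I·t = 0.1010 × 29556 = 2985 C.
n(e⁻) = 2985/96500 = 0.03093 mol; theoretically n(Ag) = 0.03093/1 = 0.03093 mol, m_theo = 3.337 g.
At 85.6 % efficiency, m_actual = 0.856 × 3.337 = 2.86 g.

2.86 g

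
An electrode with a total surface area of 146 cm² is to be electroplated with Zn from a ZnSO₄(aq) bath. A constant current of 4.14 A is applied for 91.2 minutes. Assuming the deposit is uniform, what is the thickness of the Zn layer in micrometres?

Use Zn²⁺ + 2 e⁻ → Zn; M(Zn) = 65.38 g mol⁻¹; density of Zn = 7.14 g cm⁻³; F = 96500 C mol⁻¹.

Q = I·t = 4.140 × 5472.0 = 22650 C; n(e⁻) = 0.2348 mol.
n(Zn) = n(e⁻)/2 = 0.1174 mol, so m = 0.1174 × 65.38 = 7.674 g.
Volume = m/ρ = 7.674 / 7.14 = 1.075 cm³.
Thickness = V/A = 1.075 / 146 = 0.00736 cm = 73.6 μm.

73.6 μm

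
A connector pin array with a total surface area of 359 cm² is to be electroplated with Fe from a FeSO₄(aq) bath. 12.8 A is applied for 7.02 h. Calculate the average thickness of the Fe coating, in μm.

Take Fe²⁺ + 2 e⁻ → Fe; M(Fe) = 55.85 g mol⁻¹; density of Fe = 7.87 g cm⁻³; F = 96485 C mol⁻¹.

331 μm

Q = I·t = 12.80 × 25272 = 323500 C; n(e⁻) = 3.353 mol.
n(Fe) = n(e⁻)/2 = 1.676 mol, so m = 1.676 × 55.85 = 93.62 g.
Volume = m/ρ = 93.62 / 7.87 = 11.90 cm³.
Thickness = V/A = 11.90 / 359 = 0.0331 cm = 331 μm.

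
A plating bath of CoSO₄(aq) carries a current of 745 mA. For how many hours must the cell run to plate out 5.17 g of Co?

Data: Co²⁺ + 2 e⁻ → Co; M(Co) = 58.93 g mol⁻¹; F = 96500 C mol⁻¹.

n(Co) = m/M = 5.17 / 58.93 = 0.08773 mol.
Each Co atom requires 2 electrons, so n(e⁻) = 2 × 0.08773 = 0.1755 mol.
Q = n(e⁻)·F = 0.1755 × 96500 = 16930 C.
t = Q/I = 16930 / 0.7450 A = 22730 s = 6.31 h.

6.31 h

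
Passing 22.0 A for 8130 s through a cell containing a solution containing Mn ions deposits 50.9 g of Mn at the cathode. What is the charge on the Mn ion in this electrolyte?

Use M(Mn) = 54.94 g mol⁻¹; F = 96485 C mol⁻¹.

Q = I·t = 22.00 A × 8130.0 s = 178900 C, so n(e⁻) = 178900/96485 = 1.854 mol.
n(Mn) deposited = 50.9 / 54.94 = 0.9265 mol.
Electrons per atom = n(e⁻)/n(Mn) = 1.854 / 0.9265 = 2.00 ≈ 2, so the ion is Mn²⁺.

+2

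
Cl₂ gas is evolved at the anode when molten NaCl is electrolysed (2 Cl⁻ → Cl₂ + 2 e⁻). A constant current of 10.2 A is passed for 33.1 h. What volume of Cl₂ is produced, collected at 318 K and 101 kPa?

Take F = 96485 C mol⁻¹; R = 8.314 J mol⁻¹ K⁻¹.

165 L

Q = I·t = 10.20 A × 119160 s = 1215000 C.
n(e⁻) = Q/F = 1215000 / 96485 = 12.60 mol.
2 electrons are transferred per Cl₂ molecule, so n(Cl₂) = 12.60 / 2 = 6.299 mol.
V = nRT/P = (6.299 × 8.314 × 318) / (101 × 10³ Pa) = 0.165 m³ = 165 L.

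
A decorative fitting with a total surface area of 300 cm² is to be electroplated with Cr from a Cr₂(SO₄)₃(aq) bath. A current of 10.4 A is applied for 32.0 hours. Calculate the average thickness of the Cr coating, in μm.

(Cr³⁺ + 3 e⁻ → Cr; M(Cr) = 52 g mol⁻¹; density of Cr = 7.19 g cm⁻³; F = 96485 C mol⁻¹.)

Q = I·t = 10.40 × 115200 = 1198000 C; n(e⁻) = 12.42 mol.
n(Cr) = n(e⁻)/3 = 4.139 mol, so m = 4.139 × 52 = 215.2 g.
Volume = m/ρ = 215.2 / 7.19 = 29.93 cm³.
Thickness = V/A = 29.93 / 300 = 0.0998 cm = 998 μm.

998 μm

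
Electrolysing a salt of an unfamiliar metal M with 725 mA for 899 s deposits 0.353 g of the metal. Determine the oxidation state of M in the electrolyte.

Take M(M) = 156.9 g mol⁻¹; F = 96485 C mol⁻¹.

+3

Q = I·t = 0.7250 A × 899.00 s = 651.8 C, so n(e⁻) = 651.8/96485 = 0.006755 mol.
n(M) deposited = 0.353 / 156.9 = 0.002250 mol.
Electrons per atom = n(e⁻)/n(M) = 0.006755 / 0.002250 = 3.00 ≈ 3, so the ion is M³⁺.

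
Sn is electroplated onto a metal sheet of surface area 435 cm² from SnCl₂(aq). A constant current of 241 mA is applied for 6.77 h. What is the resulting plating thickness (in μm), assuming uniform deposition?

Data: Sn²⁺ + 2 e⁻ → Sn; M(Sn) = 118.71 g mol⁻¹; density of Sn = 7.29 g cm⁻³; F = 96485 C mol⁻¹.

Q = I·t = 0.2410 × 24372 = 5874 C; n(e⁻) = 0.06088 mol.
n(Sn) = n(e⁻)/2 = 0.03044 mol, so m = 0.03044 × 118.71 = 3.613 g.
Volume = m/ρ = 3.613 / 7.29 = 0.4957 cm³.
Thickness = V/A = 0.4957 / 435 = 0.00114 cm = 11.4 μm.

11.4 μm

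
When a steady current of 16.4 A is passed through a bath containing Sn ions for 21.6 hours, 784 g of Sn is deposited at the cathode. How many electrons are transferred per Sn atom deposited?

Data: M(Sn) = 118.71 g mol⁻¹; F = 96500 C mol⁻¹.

2

Q = I·t = 16.40 A × 77760 s = 1275000 C, so n(e⁻) = 1275000/96500 = 13.22 mol.
n(Sn) deposited = 784 / 118.71 = 6.604 mol.
Electrons per atom = n(e⁻)/n(Sn) = 13.22 / 6.604 = 2.00 ≈ 2, so the ion is Sn²⁺.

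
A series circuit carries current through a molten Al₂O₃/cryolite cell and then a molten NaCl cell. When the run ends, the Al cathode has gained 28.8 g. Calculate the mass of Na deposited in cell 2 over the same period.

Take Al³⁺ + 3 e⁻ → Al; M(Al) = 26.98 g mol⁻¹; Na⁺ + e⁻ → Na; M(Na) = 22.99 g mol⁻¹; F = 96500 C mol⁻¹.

73.6 g

n(Al) = 28.8 / 26.98 = 1.067 mol.
Since Al³⁺ + 3 e⁻ → Al, n(e⁻) passed = 3 × 1.067 = 3.202 mol.
Cells in series carry the same charge, so the same 3.202 mol of electrons passes through cell 2.
Na⁺ + e⁻ → Na, so n(Na) = 3.202 / 1 = 3.202 mol.
m(Na) = 3.202 × 22.99 = 73.6 g.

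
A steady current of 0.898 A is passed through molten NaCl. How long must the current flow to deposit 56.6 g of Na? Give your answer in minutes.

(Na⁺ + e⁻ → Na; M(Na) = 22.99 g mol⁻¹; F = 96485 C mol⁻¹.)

n(Na) = m/M = 56.6 / 22.99 = 2.462 mol.
Each Na atom requires 1 electron, so n(e⁻) = 1 × 2.462 = 2.462 mol.
Q = n(e⁻)·F = 2.462 × 96485 = 237500 C.
t = Q/I = 237500 / 0.8980 A = 264500 s = 4410 min.

4410 min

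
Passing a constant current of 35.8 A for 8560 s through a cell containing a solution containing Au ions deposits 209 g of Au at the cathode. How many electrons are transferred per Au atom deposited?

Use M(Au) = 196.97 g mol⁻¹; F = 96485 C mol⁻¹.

Q = I·t = 35.80 A × 8560.0 s = 306400 C, so n(e⁻) = 306400/96485 = 3.176 mol.
n(Au) deposited = 209 / 196.97 = 1.061 mol.
Electrons per atom = n(e⁻)/n(Au) = 3.176 / 1.061 = 2.99 ≈ 3, so the ion is Au³⁺.

3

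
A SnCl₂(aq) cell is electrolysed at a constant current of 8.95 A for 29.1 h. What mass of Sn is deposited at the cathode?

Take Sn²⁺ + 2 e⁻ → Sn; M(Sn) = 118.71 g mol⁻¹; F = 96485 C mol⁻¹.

Q = I·t = 8.950 A × 104760 s = 937600 C.
n(e⁻) = Q/F = 937600 / 96485 = 9.718 mol.
Sn²⁺ + 2 e⁻ → Sn, so n(Sn) = n(e⁻)/2 = 4.859 mol.
m = n·M = 4.859 × 118.71 = 577 g.

577 g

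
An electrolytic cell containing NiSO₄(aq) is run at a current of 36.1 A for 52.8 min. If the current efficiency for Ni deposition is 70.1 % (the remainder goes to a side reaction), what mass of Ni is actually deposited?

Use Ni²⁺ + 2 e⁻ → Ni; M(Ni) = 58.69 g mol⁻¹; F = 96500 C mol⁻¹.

24.4 g

Q = I·t = 36.10 × 3168.0 = 114400 C.
n(e⁻) = 114400/96500 = 1.185 mol; theoretically n(Ni) = 1.185/2 = 0.5926 mol, m_theo = 34.78 g.
At 70.1 % efficiency, m_actual = 0.701 × 34.78 = 24.4 g.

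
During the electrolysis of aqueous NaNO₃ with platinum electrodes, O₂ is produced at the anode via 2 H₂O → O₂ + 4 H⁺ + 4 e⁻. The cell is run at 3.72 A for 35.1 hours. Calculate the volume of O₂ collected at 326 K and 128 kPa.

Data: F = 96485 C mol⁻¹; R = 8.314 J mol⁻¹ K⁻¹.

Q = I·t = 3.720 A × 126360 s = 470100 C.
n(e⁻) = Q/F = 470100 / 96485 = 4.872 mol.
4 electrons are transferred per O₂ molecule, so n(O₂) = 4.872 / 4 = 1.218 mol.
V = nRT/P = (1.218 × 8.314 × 326) / (128 × 10³ Pa) = 0.0258 m³ = 25.8 L.

25.8 L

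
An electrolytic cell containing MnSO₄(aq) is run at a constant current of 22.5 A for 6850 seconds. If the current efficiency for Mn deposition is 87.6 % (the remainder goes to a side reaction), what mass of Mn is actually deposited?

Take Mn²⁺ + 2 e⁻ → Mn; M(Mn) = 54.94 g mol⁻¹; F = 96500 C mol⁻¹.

Q = I·t = 22.50 × 6850.0 = 154100 C.
n(e⁻) = 154100/96500 = 1.597 mol; theoretically n(Mn) = 1.597/2 = 0.7986 mol, m_theo = 43.87 g.
At 87.6 % efficiency, m_actual = 0.876 × 43.87 = 38.4 g.

38.4 g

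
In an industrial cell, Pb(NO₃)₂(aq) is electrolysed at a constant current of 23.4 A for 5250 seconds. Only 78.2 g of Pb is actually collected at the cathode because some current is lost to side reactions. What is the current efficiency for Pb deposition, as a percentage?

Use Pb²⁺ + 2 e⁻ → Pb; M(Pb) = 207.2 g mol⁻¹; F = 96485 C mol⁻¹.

59.3 %

Q = I·t = 23.40 × 5250.0 = 122800 C; n(e⁻) = 122800/96485 = 1.273 mol.
Theoretical n(Pb) = n(e⁻)/2 = 0.6366 mol, i.e. m_theo = 0.6366 × 207.2 = 131.9 g.
Efficiency = m_actual / m_theo = 78.2 / 131.9 = 59.3 %.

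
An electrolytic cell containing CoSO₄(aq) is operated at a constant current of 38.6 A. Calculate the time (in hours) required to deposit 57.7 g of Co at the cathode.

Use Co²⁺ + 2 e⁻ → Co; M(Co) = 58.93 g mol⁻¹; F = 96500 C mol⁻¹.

1.36 h

n(Co) = m/M = 57.7 / 58.93 = 0.9791 mol.
Each Co atom requires 2 electrons, so n(e⁻) = 2 × 0.9791 = 1.958 mol.
Q = n(e⁻)·F = 1.958 × 96500 = 189000 C.
t = Q/I = 189000 / 38.60 A = 4896 s = 1.36 h.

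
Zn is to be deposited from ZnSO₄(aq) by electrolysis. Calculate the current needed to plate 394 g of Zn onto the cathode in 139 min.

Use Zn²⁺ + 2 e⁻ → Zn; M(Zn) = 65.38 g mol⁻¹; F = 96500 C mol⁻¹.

139 A

n(Zn) = 394 / 65.38 = 6.026 mol.
n(e⁻) = 2 × 6.026 = 12.05 mol.
Q = n(e⁻)·F = 12.05 × 96500 = 1163000 C.
I = Q/t = 1163000 / 8340.0 s = 139 A.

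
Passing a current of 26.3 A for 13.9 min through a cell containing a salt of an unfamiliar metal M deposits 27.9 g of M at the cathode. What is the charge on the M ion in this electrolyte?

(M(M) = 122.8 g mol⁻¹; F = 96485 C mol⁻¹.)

+1

Q = I·t = 26.30 A × 834.00 s = 21930 C, so n(e⁻) = 21930/96485 = 0.2273 mol.
n(M) deposited = 27.9 / 122.8 = 0.2272 mol.
Electrons per atom = n(e⁻)/n(M) = 0.2273 / 0.2272 = 1.00 ≈ 1, so the ion is M⁺.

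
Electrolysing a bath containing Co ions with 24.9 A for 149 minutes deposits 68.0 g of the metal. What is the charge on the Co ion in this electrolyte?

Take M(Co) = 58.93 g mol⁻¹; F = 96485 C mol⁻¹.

+2

Q = I·t = 24.90 A × 8940.0 s = 222600 C, so n(e⁻) = 222600/96485 = 2.307 mol.
n(Co) deposited = 68.0 / 58.93 = 1.154 mol.
Electrons per atom = n(e⁻)/n(Co) = 2.307 / 1.154 = 2.00 ≈ 2, so the ion is Co²⁺.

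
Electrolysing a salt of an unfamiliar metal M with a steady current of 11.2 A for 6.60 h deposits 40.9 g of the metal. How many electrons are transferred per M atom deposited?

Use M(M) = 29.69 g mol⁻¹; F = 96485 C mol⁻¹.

2

Q = I·t = 11.20 A × 23760 s = 266100 C, so n(e⁻) = 266100/96485 = 2.758 mol.
n(M) deposited = 40.9 / 29.69 = 1.378 mol.
Electrons per atom = n(e⁻)/n(M) = 2.758 / 1.378 = 2.00 ≈ 2, so the ion is M²⁺.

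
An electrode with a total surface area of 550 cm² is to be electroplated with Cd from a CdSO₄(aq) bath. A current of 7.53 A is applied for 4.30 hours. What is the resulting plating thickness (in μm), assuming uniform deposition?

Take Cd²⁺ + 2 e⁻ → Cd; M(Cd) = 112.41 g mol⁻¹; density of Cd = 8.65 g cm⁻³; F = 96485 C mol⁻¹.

143 μm

Q = I·t = 7.530 × 15480 = 116600 C; n(e⁻) = 1.208 mol.
n(Cd) = n(e⁻)/2 = 0.6041 mol, so m = 0.6041 × 112.41 = 67.90 g.
Volume = m/ρ = 67.90 / 8.65 = 7.850 cm³.
Thickness = V/A = 7.850 / 550 = 0.0143 cm = 143 μm.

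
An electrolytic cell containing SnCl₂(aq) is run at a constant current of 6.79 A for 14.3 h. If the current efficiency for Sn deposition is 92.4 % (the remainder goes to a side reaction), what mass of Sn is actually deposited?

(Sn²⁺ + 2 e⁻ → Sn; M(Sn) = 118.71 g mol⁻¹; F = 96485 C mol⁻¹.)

199 g

Q = I·t = 6.790 × 51480 = 349500 C.
n(e⁻) = 349500/96485 = 3.623 mol; theoretically n(Sn) = 3.623/2 = 1.811 mol, m_theo = 215.0 g.
At 92.4 % efficiency, m_actual = 0.924 × 215.0 = 199 g.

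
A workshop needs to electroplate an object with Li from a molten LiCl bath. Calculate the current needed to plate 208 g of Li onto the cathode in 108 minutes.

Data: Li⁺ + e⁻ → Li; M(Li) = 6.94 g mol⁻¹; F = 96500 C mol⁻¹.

446 A

n(Li) = 208 / 6.94 = 29.97 mol.
n(e⁻) = 1 × 29.97 = 29.97 mol.
Q = n(e⁻)·F = 29.97 × 96500 = 2892000 C.
I = Q/t = 2892000 / 6480.0 s = 446 A.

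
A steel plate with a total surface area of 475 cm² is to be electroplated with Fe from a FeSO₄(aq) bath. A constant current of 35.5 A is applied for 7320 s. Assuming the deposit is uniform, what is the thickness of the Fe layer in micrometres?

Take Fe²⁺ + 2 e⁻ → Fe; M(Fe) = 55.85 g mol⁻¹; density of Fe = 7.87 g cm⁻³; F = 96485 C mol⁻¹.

Q = I·t = 35.50 × 7320.0 = 259900 C; n(e⁻) = 2.693 mol.
n(Fe) = n(e⁻)/2 = 1.347 mol, so m = 1.347 × 55.85 = 75.21 g.
Volume = m/ρ = 75.21 / 7.87 = 9.556 cm³.
Thickness = V/A = 9.556 / 475 = 0.0201 cm = 201 μm.

201 μm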